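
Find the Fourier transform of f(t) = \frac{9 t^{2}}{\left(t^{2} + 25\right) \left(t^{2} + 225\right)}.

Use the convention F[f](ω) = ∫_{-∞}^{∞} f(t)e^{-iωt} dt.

F(ω) = \frac{9 \pi \left(3 - e^{10 \left|{\omega}\right|}\right) e^{- 15 \left|{\omega}\right|}}{40}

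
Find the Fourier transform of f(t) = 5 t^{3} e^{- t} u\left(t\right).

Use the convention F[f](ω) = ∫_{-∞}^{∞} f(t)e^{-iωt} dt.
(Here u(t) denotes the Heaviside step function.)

F(ω) = \frac{30}{\left(i \omega + 1\right)^{4}}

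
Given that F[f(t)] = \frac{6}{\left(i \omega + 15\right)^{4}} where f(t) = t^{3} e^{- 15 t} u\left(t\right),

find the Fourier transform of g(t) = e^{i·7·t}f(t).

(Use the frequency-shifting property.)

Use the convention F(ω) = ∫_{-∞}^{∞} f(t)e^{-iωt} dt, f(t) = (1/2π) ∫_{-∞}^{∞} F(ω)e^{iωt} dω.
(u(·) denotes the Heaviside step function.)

F[g](ω) = \frac{6}{\left(i \left(\omega - 7\right) + 15\right)^{4}}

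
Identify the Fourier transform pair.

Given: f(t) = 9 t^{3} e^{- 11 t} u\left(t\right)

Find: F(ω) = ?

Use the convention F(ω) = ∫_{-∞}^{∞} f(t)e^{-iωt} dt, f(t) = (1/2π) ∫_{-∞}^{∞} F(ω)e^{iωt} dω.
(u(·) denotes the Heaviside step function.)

F(ω) = \frac{54}{\left(i \omega + 11\right)^{4}}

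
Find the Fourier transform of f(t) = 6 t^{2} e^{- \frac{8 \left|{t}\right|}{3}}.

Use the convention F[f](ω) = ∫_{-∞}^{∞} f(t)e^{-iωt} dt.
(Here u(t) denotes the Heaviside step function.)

F(ω) = \frac{5184 \left(64 - 27 \omega^{2}\right)}{\left(9 \omega^{2} + 64\right)^{3}}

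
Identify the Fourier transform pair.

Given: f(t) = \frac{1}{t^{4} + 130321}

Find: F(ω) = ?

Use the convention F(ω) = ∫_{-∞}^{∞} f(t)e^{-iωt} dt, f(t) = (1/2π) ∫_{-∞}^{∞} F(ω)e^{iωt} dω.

F(ω) = \frac{\pi e^{- \frac{19 \sqrt{2} \left|{\omega}\right|}{2}} \sin{\left(\frac{19 \sqrt{2} \left|{\omega}\right|}{2} + \frac{\pi}{4} \right)}}{6859}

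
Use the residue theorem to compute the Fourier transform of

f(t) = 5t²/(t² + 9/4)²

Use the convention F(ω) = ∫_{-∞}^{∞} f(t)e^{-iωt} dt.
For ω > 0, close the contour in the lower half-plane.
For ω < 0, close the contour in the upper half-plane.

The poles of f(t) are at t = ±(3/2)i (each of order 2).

Let g(z) = f(z)e^{-iωz}; for large |z| the factor e^{-iωz} decays in the lower half-plane when ω > 0 and in the upper half-plane when ω < 0.

Case ω > 0 (lower half-plane, clockwise contour ⇒ F(ω) = -2πi·ΣRes):
  Res_{z = - \frac{3 i}{2}} g(z) = \frac{5 i \left(2 - 3 \omega\right) e^{- \frac{3 \omega}{2}}}{12} (pole of order 2)
  F(ω) = -2πi·ΣRes = \frac{5 \pi \left(2 - 3 \omega\right) e^{- \frac{3 \omega}{2}}}{6}

Case ω < 0 (upper half-plane, counterclockwise contour ⇒ F(ω) = +2πi·ΣRes):
  Res_{z = \frac{3 i}{2}} g(z) = \frac{5 i \left(- 3 \omega - 2\right) e^{\frac{3 \omega}{2}}}{12} (pole of order 2)
  F(ω) = 2πi·ΣRes = \frac{5 \pi \left(3 \omega + 2\right) e^{\frac{3 \omega}{2}}}{6}

Both cases combine into a single formula in |ω|:

F(ω) = \frac{5 \pi \left(2 - 3 \left|{\omega}\right|\right) e^{- \frac{3 \left|{\omega}\right|}{2}}}{6}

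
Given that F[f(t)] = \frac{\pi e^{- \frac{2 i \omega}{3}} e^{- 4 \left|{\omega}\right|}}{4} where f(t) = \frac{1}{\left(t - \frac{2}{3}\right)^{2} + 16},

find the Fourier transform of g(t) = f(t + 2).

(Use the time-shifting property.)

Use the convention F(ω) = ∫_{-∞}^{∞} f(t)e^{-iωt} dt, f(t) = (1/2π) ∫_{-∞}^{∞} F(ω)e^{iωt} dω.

F[g](ω) = \frac{\pi e^{\frac{4 i \omega}{3} - 4 \left|{\omega}\right|}}{4}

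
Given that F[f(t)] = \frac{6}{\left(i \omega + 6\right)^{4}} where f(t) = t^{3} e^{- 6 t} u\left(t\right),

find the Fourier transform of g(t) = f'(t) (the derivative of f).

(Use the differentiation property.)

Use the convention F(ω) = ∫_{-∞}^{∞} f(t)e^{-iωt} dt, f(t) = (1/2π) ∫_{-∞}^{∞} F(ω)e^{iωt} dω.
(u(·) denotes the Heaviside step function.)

F[g](ω) = \frac{6 i \omega}{\left(i \omega + 6\right)^{4}}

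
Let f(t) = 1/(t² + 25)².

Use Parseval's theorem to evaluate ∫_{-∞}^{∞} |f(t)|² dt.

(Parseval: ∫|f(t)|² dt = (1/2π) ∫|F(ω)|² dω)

∫|f(t)|² dt = \frac{\pi}{250000}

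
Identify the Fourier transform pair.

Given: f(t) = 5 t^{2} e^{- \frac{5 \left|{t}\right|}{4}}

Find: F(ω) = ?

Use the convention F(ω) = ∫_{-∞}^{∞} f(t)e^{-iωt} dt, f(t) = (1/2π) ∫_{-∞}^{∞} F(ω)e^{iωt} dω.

F(ω) = \frac{6400 \left(25 - 48 \omega^{2}\right)}{\left(16 \omega^{2} + 25\right)^{3}}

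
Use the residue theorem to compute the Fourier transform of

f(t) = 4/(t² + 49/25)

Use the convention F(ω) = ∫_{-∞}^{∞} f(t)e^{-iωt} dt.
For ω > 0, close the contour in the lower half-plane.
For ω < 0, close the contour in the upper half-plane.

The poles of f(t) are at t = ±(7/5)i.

Let g(z) = f(z)e^{-iωz}; for large |z| the factor e^{-iωz} decays in the lower half-plane when ω > 0 and in the upper half-plane when ω < 0.

Case ω > 0 (lower half-plane, clockwise contour ⇒ F(ω) = -2πi·ΣRes):
  Res_{z = - \frac{7 i}{5}} g(z) = \frac{10 i e^{- \frac{7 \omega}{5}}}{7}
  F(ω) = -2πi·ΣRes = \frac{20 \pi e^{- \frac{7 \omega}{5}}}{7}

Case ω < 0 (upper half-plane, counterclockwise contour ⇒ F(ω) = +2πi·ΣRes):
  Res_{z = \frac{7 i}{5}} g(z) = - \frac{10 i e^{\frac{7 \omega}{5}}}{7}
  F(ω) = 2πi·ΣRes = \frac{20 \pi e^{\frac{7 \omega}{5}}}{7}

Both cases combine into a single formula in |ω|:

F(ω) = \frac{20 \pi e^{- \frac{7 \left|{\omega}\right|}{5}}}{7}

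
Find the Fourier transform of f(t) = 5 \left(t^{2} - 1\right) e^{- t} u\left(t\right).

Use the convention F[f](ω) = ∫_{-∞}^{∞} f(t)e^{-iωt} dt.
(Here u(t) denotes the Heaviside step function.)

F(ω) = \frac{5 \left(2 i \omega - \left(i \omega + 1\right)^{3} + 2\right)}{\left(i \omega + 1\right)^{4}}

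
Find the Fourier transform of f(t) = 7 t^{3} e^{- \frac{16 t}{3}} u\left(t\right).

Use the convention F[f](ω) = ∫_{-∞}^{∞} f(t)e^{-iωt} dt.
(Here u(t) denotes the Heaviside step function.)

F(ω) = \frac{3402}{\left(3 i \omega + 16\right)^{4}}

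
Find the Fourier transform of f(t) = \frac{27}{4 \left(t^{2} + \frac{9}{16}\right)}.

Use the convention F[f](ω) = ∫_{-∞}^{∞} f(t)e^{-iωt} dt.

F(ω) = 9 \pi e^{- \frac{3 \left|{\omega}\right|}{4}}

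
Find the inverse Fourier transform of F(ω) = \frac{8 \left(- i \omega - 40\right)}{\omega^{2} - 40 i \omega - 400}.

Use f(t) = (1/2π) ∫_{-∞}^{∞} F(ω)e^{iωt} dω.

f(t) = 8 \left(20 t + 1\right) e^{- 20 t} u\left(t\right)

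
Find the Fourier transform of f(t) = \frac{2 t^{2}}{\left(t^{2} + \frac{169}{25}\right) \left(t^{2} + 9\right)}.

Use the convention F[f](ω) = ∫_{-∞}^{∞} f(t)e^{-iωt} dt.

F(ω) = \frac{75 \pi e^{- 3 \left|{\omega}\right|}}{28} - \frac{65 \pi e^{- \frac{13 \left|{\omega}\right|}{5}}}{28}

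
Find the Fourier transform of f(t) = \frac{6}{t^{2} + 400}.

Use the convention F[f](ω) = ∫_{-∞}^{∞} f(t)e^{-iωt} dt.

F(ω) = \frac{3 \pi e^{- 20 \left|{\omega}\right|}}{10}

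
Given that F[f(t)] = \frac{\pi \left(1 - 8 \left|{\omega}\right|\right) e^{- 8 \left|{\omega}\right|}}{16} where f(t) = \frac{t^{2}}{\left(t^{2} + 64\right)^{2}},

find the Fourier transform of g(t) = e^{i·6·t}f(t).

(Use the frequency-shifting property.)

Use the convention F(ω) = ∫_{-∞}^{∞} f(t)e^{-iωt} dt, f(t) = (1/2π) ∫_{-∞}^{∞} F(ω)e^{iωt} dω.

F[g](ω) = \frac{\pi \left(1 - 8 \left|{\omega - 6}\right|\right) e^{- 8 \left|{\omega - 6}\right|}}{16}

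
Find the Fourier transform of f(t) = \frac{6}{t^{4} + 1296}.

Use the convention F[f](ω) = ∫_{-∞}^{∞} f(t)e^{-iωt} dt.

F(ω) = \frac{\pi e^{- 3 \sqrt{2} \left|{\omega}\right|} \sin{\left(3 \sqrt{2} \left|{\omega}\right| + \frac{\pi}{4} \right)}}{36}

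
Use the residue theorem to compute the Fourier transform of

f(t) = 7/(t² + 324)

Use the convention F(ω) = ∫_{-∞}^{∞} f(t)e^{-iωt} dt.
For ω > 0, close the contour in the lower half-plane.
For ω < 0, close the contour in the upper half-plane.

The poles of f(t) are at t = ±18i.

Let g(z) = f(z)e^{-iωz}; for large |z| the factor e^{-iωz} decays in the lower half-plane when ω > 0 and in the upper half-plane when ω < 0.

Case ω > 0 (lower half-plane, clockwise contour ⇒ F(ω) = -2πi·ΣRes):
  Res_{z = - 18 i} g(z) = \frac{7 i e^{- 18 \omega}}{36}
  F(ω) = -2πi·ΣRes = \frac{7 \pi e^{- 18 \omega}}{18}

Case ω < 0 (upper half-plane, counterclockwise contour ⇒ F(ω) = +2πi·ΣRes):
  Res_{z = 18 i} g(z) = - \frac{7 i e^{18 \omega}}{36}
  F(ω) = 2πi·ΣRes = \frac{7 \pi e^{18 \omega}}{18}

Both cases combine into a single formula in |ω|:

F(ω) = \frac{7 \pi e^{- 18 \left|{\omega}\right|}}{18}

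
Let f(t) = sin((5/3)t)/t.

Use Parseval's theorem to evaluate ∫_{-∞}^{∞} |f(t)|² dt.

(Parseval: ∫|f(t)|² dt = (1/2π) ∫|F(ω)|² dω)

∫|f(t)|² dt = \frac{5 \pi}{3}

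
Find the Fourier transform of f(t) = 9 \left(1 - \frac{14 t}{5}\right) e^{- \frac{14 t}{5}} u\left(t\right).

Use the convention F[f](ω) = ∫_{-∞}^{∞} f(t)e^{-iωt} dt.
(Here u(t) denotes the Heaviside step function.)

F(ω) = \frac{225 i \omega}{- 25 \omega^{2} + 140 i \omega + 196}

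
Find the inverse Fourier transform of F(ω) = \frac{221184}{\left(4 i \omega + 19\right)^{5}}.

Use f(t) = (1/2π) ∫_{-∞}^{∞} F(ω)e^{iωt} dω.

f(t) = 9 t^{4} e^{- \frac{19 t}{4}} u\left(t\right)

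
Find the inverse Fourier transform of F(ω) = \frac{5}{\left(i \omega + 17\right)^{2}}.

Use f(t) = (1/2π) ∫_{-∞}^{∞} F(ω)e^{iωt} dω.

f(t) = 5 t e^{- 17 t} u\left(t\right)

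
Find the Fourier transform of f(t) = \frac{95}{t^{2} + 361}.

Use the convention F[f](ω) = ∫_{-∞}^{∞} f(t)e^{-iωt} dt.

F(ω) = 5 \pi e^{- 19 \left|{\omega}\right|}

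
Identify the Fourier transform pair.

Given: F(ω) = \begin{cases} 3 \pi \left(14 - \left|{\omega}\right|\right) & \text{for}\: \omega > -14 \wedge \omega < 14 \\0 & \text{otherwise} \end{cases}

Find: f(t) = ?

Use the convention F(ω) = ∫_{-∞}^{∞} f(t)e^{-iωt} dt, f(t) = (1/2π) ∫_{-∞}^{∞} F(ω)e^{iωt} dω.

f(t) = \frac{6 \sin^{2}{\left(7 t \right)}}{t^{2}}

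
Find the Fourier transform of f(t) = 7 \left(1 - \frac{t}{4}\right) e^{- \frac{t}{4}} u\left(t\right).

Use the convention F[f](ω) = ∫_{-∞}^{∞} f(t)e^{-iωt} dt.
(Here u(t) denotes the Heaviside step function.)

F(ω) = \frac{112 i \omega}{- 16 \omega^{2} + 8 i \omega + 1}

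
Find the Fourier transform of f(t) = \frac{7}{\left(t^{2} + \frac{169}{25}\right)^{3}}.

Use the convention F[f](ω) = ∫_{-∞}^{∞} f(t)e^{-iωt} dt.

F(ω) = \frac{875 \pi \left(169 \omega^{2} + 195 \left|{\omega}\right| + 75\right) e^{- \frac{13 \left|{\omega}\right|}{5}}}{2970344}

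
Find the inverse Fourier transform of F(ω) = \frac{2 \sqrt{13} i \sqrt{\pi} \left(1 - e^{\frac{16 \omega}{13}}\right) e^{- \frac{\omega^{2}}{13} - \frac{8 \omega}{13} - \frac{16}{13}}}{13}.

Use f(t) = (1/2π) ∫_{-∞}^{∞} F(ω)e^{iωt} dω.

f(t) = 2 e^{- \frac{13 t^{2}}{4}} \sin{\left(4 t \right)}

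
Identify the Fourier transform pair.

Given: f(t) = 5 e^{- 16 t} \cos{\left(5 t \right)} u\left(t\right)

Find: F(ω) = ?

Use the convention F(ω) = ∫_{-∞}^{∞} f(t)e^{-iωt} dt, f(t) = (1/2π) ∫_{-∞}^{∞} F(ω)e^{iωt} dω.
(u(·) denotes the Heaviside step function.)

F(ω) = \frac{5 \left(i \omega + 16\right)}{\left(i \omega + 16\right)^{2} + 25}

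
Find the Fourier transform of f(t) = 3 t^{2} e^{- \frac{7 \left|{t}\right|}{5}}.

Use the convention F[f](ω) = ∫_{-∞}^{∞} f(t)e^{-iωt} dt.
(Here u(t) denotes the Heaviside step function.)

F(ω) = \frac{10500 \left(49 - 75 \omega^{2}\right)}{\left(25 \omega^{2} + 49\right)^{3}}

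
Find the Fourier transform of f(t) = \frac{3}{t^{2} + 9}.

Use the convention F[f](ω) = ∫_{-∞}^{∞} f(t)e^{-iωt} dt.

F(ω) = \pi e^{- 3 \left|{\omega}\right|}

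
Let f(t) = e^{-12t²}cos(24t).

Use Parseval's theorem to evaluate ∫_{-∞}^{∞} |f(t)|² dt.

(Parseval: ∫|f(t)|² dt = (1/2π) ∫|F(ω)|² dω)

∫|f(t)|² dt = \frac{\sqrt{6} \sqrt{\pi} \left(1 + e^{24}\right)}{24 e^{24}}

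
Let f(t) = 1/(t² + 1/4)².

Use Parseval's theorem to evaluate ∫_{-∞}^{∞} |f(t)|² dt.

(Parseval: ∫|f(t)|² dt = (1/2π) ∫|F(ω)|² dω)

∫|f(t)|² dt = 40 \pi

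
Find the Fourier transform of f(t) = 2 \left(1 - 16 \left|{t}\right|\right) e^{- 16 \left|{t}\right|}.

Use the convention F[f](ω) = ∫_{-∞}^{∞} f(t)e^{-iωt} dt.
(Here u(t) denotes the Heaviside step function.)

F(ω) = \frac{128 \omega^{2}}{\left(\omega^{2} + 256\right)^{2}}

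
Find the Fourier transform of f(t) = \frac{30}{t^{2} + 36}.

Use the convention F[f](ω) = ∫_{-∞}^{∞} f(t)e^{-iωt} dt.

F(ω) = 5 \pi e^{- 6 \left|{\omega}\right|}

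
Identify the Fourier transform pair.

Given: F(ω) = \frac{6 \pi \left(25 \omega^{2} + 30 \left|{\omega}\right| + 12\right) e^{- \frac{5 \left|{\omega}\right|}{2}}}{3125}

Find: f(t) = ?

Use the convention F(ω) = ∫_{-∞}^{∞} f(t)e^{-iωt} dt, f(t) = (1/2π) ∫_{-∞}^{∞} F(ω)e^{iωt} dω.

f(t) = \frac{6}{\left(t^{2} + \frac{25}{4}\right)^{3}}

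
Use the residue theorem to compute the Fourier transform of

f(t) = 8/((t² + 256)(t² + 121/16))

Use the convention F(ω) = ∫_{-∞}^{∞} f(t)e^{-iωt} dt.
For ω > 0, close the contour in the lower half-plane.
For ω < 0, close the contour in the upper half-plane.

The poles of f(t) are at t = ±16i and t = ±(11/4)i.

Let g(z) = f(z)e^{-iωz}; for large |z| the factor e^{-iωz} decays in the lower half-plane when ω > 0 and in the upper half-plane when ω < 0.

Case ω > 0 (lower half-plane, clockwise contour ⇒ F(ω) = -2πi·ΣRes):
  Res_{z = - 16 i} g(z) = - \frac{4 i e^{- 16 \omega}}{3975}
  Res_{z = - \frac{11 i}{4}} g(z) = \frac{256 i e^{- \frac{11 \omega}{4}}}{43725}
  F(ω) = -2πi·ΣRes = - \frac{8 \pi e^{- 16 \omega}}{3975} + \frac{512 \pi e^{- \frac{11 \omega}{4}}}{43725}

Case ω < 0 (upper half-plane, counterclockwise contour ⇒ F(ω) = +2πi·ΣRes):
  Res_{z = 16 i} g(z) = \frac{4 i e^{16 \omega}}{3975}
  Res_{z = \frac{11 i}{4}} g(z) = - \frac{256 i e^{\frac{11 \omega}{4}}}{43725}
  F(ω) = 2πi·ΣRes = \frac{8 \pi \left(64 e^{\frac{11 \omega}{4}} - 11 e^{16 \omega}\right)}{43725}

Both cases combine into a single formula in |ω|:

F(ω) = - \frac{8 \pi e^{- 16 \left|{\omega}\right|}}{3975} + \frac{512 \pi e^{- \frac{11 \left|{\omega}\right|}{4}}}{43725}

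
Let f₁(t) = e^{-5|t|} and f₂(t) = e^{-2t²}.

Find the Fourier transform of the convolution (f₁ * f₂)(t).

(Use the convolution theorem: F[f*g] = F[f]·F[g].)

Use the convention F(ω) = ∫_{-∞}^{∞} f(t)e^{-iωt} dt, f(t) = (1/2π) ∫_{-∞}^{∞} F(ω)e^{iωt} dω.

F[f₁*f₂](ω) = \frac{5 \sqrt{2} \sqrt{\pi} e^{- \frac{\omega^{2}}{8}}}{\omega^{2} + 25}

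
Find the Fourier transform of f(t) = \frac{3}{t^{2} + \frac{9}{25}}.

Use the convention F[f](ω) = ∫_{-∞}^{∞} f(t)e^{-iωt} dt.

F(ω) = 5 \pi e^{- \frac{3 \left|{\omega}\right|}{5}}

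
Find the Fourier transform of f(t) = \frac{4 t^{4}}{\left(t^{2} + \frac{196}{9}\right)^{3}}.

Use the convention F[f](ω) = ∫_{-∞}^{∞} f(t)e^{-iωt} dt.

F(ω) = \frac{\pi \left(196 \omega^{2} - 210 \left|{\omega}\right| + 27\right) e^{- \frac{14 \left|{\omega}\right|}{3}}}{84}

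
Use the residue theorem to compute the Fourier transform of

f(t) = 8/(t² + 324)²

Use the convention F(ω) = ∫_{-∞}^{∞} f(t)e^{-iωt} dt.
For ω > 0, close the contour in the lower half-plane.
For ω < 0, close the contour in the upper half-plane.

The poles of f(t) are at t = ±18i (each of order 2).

Let g(z) = f(z)e^{-iωz}; for large |z| the factor e^{-iωz} decays in the lower half-plane when ω > 0 and in the upper half-plane when ω < 0.

Case ω > 0 (lower half-plane, clockwise contour ⇒ F(ω) = -2πi·ΣRes):
  Res_{z = - 18 i} g(z) = \frac{i \left(18 \omega + 1\right) e^{- 18 \omega}}{2916} (pole of order 2)
  F(ω) = -2πi·ΣRes = \frac{\pi \left(18 \omega + 1\right) e^{- 18 \omega}}{1458}

Case ω < 0 (upper half-plane, counterclockwise contour ⇒ F(ω) = +2πi·ΣRes):
  Res_{z = 18 i} g(z) = \frac{i \left(18 \omega - 1\right) e^{18 \omega}}{2916} (pole of order 2)
  F(ω) = 2πi·ΣRes = \frac{\pi \left(1 - 18 \omega\right) e^{18 \omega}}{1458}

Both cases combine into a single formula in |ω|:

F(ω) = \frac{\pi \left(18 \left|{\omega}\right| + 1\right) e^{- 18 \left|{\omega}\right|}}{1458}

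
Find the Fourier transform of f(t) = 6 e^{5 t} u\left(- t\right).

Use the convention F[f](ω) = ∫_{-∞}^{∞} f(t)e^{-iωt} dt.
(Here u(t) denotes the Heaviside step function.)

F(ω) = - \frac{6}{i \omega - 5}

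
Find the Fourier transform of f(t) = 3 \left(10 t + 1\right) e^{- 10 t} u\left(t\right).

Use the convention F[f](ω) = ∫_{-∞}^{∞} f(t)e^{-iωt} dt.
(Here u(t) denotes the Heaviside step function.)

F(ω) = \frac{3 \left(- i \omega - 20\right)}{\omega^{2} - 20 i \omega - 100}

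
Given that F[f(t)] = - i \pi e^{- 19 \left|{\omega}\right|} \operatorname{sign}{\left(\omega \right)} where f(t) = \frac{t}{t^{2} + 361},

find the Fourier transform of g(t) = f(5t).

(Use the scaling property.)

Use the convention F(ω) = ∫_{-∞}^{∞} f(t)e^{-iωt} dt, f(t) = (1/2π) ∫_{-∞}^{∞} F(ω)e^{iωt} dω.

F[g](ω) = - \frac{i \pi e^{- \frac{19 \left|{\omega}\right|}{5}} \operatorname{sign}{\left(\omega \right)}}{5}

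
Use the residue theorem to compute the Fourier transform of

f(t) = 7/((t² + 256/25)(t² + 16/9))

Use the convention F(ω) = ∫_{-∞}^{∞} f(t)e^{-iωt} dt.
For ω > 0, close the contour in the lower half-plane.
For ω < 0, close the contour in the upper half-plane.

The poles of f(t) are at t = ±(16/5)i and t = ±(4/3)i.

Let g(z) = f(z)e^{-iωz}; for large |z| the factor e^{-iωz} decays in the lower half-plane when ω > 0 and in the upper half-plane when ω < 0.

Case ω > 0 (lower half-plane, clockwise contour ⇒ F(ω) = -2πi·ΣRes):
  Res_{z = - \frac{16 i}{5}} g(z) = - \frac{1125 i e^{- \frac{16 \omega}{5}}}{8704}
  Res_{z = - \frac{4 i}{3}} g(z) = \frac{675 i e^{- \frac{4 \omega}{3}}}{2176}
  F(ω) = -2πi·ΣRes = \frac{675 \pi e^{- \frac{4 \omega}{3}}}{1088} - \frac{1125 \pi e^{- \frac{16 \omega}{5}}}{4352}

Case ω < 0 (upper half-plane, counterclockwise contour ⇒ F(ω) = +2πi·ΣRes):
  Res_{z = \frac{16 i}{5}} g(z) = \frac{1125 i e^{\frac{16 \omega}{5}}}{8704}
  Res_{z = \frac{4 i}{3}} g(z) = - \frac{675 i e^{\frac{4 \omega}{3}}}{2176}
  F(ω) = 2πi·ΣRes = \frac{225 \pi \left(- 5 e^{\frac{16 \omega}{5}} + 12 e^{\frac{4 \omega}{3}}\right)}{4352}

Both cases combine into a single formula in |ω|:

F(ω) = \frac{675 \pi e^{- \frac{4 \left|{\omega}\right|}{3}}}{1088} - \frac{1125 \pi e^{- \frac{16 \left|{\omega}\right|}{5}}}{4352}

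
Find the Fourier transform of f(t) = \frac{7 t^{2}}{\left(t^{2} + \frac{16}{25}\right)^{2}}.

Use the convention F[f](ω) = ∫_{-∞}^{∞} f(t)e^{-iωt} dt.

F(ω) = \frac{7 \pi \left(5 - 4 \left|{\omega}\right|\right) e^{- \frac{4 \left|{\omega}\right|}{5}}}{8}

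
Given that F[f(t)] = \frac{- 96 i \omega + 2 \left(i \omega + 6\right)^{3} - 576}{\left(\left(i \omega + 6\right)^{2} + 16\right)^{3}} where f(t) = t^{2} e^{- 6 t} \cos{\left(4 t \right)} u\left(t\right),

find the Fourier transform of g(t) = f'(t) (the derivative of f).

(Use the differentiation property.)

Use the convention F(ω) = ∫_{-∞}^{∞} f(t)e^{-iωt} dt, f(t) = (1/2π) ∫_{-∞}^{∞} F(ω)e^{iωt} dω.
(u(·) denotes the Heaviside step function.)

F[g](ω) = - \frac{2 i \omega \left(48 i \omega - \left(i \omega + 6\right)^{3} + 288\right)}{\left(\left(i \omega + 6\right)^{2} + 16\right)^{3}}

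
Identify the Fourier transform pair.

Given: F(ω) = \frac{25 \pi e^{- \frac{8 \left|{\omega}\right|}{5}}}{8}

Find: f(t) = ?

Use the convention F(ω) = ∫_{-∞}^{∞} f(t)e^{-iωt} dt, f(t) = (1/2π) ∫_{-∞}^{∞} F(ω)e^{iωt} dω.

f(t) = \frac{5}{t^{2} + \frac{64}{25}}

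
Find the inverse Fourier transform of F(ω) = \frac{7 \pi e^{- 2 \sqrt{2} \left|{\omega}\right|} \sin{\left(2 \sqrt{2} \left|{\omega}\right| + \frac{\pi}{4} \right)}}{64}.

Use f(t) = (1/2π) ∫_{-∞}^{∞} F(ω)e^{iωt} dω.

f(t) = \frac{7}{t^{4} + 256}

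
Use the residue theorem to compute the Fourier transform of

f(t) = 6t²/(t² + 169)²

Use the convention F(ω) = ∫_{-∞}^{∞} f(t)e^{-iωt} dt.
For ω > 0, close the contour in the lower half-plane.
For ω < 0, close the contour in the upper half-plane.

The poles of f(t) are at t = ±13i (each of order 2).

Let g(z) = f(z)e^{-iωz}; for large |z| the factor e^{-iωz} decays in the lower half-plane when ω > 0 and in the upper half-plane when ω < 0.

Case ω > 0 (lower half-plane, clockwise contour ⇒ F(ω) = -2πi·ΣRes):
  Res_{z = - 13 i} g(z) = \frac{3 i \left(1 - 13 \omega\right) e^{- 13 \omega}}{26} (pole of order 2)
  F(ω) = -2πi·ΣRes = \frac{3 \pi \left(1 - 13 \omega\right) e^{- 13 \omega}}{13}

Case ω < 0 (upper half-plane, counterclockwise contour ⇒ F(ω) = +2πi·ΣRes):
  Res_{z = 13 i} g(z) = \frac{3 i \left(- 13 \omega - 1\right) e^{13 \omega}}{26} (pole of order 2)
  F(ω) = 2πi·ΣRes = \frac{3 \pi \left(13 \omega + 1\right) e^{13 \omega}}{13}

Both cases combine into a single formula in |ω|:

F(ω) = \frac{3 \pi \left(1 - 13 \left|{\omega}\right|\right) e^{- 13 \left|{\omega}\right|}}{13}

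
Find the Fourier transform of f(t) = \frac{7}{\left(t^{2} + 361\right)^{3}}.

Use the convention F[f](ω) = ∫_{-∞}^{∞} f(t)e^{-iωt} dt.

F(ω) = \frac{7 \pi \left(361 \omega^{2} + 57 \left|{\omega}\right| + 3\right) e^{- 19 \left|{\omega}\right|}}{19808792}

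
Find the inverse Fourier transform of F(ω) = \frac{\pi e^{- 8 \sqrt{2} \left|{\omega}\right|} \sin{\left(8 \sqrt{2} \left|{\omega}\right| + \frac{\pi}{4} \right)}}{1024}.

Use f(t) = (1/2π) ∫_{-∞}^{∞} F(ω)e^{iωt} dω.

f(t) = \frac{4}{t^{4} + 65536}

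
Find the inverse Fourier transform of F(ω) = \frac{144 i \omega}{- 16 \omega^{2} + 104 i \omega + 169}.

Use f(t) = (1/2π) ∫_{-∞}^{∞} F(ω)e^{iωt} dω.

f(t) = 9 \left(1 - \frac{13 t}{4}\right) e^{- \frac{13 t}{4}} u\left(t\right)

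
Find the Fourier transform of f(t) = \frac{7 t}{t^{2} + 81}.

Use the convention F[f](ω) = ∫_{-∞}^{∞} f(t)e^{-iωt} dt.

F(ω) = - 7 i \pi e^{- 9 \left|{\omega}\right|} \operatorname{sign}{\left(\omega \right)}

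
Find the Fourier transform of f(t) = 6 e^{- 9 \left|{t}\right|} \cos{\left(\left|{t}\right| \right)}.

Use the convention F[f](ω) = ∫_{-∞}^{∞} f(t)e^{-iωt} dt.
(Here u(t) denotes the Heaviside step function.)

F(ω) = \frac{108 \left(\omega^{2} + 82\right)}{\omega^{4} + 160 \omega^{2} + 6724}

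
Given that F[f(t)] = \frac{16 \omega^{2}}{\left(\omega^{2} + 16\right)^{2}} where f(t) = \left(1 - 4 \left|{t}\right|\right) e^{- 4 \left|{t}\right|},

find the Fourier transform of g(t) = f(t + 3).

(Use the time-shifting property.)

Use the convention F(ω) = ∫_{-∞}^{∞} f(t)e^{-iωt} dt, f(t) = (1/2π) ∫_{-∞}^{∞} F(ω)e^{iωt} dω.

F[g](ω) = \frac{16 \omega^{2} e^{3 i \omega}}{\left(\omega^{2} + 16\right)^{2}}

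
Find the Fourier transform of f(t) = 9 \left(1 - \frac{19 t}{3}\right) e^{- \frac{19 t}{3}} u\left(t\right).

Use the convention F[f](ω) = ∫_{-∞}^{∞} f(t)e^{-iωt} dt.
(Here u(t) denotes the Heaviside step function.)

F(ω) = \frac{81 i \omega}{- 9 \omega^{2} + 114 i \omega + 361}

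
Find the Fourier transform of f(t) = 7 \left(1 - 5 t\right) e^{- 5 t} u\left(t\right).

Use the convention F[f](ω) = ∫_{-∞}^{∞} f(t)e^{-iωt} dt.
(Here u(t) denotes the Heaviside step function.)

F(ω) = \frac{7 i \omega}{- \omega^{2} + 10 i \omega + 25}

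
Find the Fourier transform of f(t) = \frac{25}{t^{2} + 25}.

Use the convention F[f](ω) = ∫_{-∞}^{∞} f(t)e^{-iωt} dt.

F(ω) = 5 \pi e^{- 5 \left|{\omega}\right|}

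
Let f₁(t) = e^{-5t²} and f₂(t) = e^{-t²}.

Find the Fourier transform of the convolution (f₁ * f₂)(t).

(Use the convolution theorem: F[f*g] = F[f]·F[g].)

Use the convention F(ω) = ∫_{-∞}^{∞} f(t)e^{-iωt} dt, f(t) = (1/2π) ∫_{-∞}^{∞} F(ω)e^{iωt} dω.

F[f₁*f₂](ω) = \frac{\sqrt{5} \pi e^{- \frac{3 \omega^{2}}{10}}}{5}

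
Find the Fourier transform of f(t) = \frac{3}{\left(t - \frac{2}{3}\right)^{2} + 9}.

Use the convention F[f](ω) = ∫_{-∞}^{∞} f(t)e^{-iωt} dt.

F(ω) = \pi e^{- \frac{2 i \omega}{3} - 3 \left|{\omega}\right|}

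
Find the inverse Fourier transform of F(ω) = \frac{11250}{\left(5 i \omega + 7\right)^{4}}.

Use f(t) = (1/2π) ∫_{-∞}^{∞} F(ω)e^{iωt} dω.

f(t) = 3 t^{3} e^{- \frac{7 t}{5}} u\left(t\right)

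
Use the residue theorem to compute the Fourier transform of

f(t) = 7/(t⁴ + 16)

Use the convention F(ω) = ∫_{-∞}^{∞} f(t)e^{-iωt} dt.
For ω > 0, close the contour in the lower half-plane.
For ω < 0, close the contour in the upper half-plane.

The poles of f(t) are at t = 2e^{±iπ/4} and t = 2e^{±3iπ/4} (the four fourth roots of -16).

Let g(z) = f(z)e^{-iωz}; for large |z| the factor e^{-iωz} decays in the lower half-plane when ω > 0 and in the upper half-plane when ω < 0.

Case ω > 0 (lower half-plane, clockwise contour ⇒ F(ω) = -2πi·ΣRes):
  Res_{z = - \sqrt{2} - \sqrt{2} i} g(z) = \frac{7 \sqrt{2} i \left(1 - i\right) e^{\sqrt{2} \omega \left(-1 + i\right)}}{64}
  Res_{z = \sqrt{2} - \sqrt{2} i} g(z) = \frac{7 \sqrt{2} i \left(1 + i\right) e^{- \sqrt{2} \omega \left(1 + i\right)}}{64}
  F(ω) = -2πi·ΣRes = \frac{7 \sqrt{2} \pi \left(1 - i\right) \left(e^{2 \sqrt{2} i \omega} + i\right) e^{- \sqrt{2} \omega \left(1 + i\right)}}{32} = \frac{7 \pi e^{- \sqrt{2} \omega} \sin{\left(\sqrt{2} \omega + \frac{\pi}{4} \right)}}{8}

Case ω < 0 (upper half-plane, counterclockwise contour ⇒ F(ω) = +2πi·ΣRes):
  Res_{z = \sqrt{2} + \sqrt{2} i} g(z) = \frac{7 \sqrt{2} i \left(-1 + i\right) e^{\sqrt{2} \omega \left(1 - i\right)}}{64}
  Res_{z = - \sqrt{2} + \sqrt{2} i} g(z) = \frac{7 \sqrt{2} \left(1 - i\right) e^{\sqrt{2} \omega \left(1 + i\right)}}{64}
  F(ω) = 2πi·ΣRes = - \frac{7 \sqrt{2} i \pi \left(i \left(1 - i\right) e^{\sqrt{2} \omega \left(1 - i\right)} - \left(1 - i\right) e^{\sqrt{2} \omega \left(1 + i\right)}\right)}{32} = \frac{7 \pi e^{\sqrt{2} \omega} \cos{\left(\sqrt{2} \omega + \frac{\pi}{4} \right)}}{8}

Both cases combine into a single formula in |ω|:

F(ω) = \frac{7 \pi e^{- \sqrt{2} \left|{\omega}\right|} \sin{\left(\sqrt{2} \left|{\omega}\right| + \frac{\pi}{4} \right)}}{8}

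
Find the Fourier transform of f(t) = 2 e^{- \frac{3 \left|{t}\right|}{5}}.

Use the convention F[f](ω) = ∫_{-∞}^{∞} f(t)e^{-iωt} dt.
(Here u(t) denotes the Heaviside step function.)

F(ω) = \frac{60}{25 \omega^{2} + 9}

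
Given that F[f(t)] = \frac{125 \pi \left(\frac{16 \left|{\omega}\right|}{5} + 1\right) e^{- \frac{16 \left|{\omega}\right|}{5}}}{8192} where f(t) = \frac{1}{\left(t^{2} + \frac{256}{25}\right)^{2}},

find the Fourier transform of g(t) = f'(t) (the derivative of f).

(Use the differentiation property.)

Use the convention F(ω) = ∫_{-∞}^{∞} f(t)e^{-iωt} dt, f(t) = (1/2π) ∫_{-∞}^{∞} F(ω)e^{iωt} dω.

F[g](ω) = \frac{25 i \pi \omega \left(16 \left|{\omega}\right| + 5\right) e^{- \frac{16 \left|{\omega}\right|}{5}}}{8192}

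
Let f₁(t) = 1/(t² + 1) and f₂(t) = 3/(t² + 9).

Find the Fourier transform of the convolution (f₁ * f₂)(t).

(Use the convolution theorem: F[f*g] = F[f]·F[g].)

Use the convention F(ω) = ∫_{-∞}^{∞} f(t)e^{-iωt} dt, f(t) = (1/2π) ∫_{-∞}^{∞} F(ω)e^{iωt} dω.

F[f₁*f₂](ω) = \pi^{2} e^{- 4 \left|{\omega}\right|}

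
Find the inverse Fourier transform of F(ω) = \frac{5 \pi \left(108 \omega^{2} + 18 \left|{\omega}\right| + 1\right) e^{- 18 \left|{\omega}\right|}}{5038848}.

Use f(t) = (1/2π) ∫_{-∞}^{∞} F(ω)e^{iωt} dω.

f(t) = \frac{5}{\left(t^{2} + 324\right)^{3}}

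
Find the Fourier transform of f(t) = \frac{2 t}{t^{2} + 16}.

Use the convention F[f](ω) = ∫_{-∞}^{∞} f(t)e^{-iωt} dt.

F(ω) = - 2 i \pi e^{- 4 \left|{\omega}\right|} \operatorname{sign}{\left(\omega \right)}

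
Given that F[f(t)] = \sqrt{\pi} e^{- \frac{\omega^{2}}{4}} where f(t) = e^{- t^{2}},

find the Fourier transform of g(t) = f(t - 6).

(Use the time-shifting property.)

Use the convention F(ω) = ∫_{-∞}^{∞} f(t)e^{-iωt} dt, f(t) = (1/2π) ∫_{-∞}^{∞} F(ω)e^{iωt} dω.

F[g](ω) = \sqrt{\pi} e^{- \frac{\omega \left(\omega + 24 i\right)}{4}}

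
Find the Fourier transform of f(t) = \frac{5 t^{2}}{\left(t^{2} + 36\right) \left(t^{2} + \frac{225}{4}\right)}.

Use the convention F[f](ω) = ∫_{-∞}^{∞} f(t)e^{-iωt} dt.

F(ω) = - \frac{40 \pi e^{- 6 \left|{\omega}\right|}}{27} + \frac{50 \pi e^{- \frac{15 \left|{\omega}\right|}{2}}}{27}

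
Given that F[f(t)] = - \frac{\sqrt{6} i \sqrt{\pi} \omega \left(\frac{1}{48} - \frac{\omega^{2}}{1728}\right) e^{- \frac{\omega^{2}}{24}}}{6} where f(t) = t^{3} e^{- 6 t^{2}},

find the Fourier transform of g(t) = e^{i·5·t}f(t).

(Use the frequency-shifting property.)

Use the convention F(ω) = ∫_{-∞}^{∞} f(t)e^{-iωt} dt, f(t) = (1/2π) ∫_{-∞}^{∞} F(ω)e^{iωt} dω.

F[g](ω) = \frac{\sqrt{6} i \sqrt{\pi} \left(\omega - 5\right) \left(\left(\omega - 5\right)^{2} - 36\right) e^{- \frac{\left(\omega - 5\right)^{2}}{24}}}{10368}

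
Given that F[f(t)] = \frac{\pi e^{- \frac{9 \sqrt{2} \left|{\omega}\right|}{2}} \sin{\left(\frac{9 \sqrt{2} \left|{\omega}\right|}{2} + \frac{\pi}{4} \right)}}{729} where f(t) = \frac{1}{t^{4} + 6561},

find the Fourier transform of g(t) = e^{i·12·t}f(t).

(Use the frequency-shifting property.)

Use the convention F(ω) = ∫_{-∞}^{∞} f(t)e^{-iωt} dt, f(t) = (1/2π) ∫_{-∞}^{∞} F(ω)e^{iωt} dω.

F[g](ω) = \frac{\pi e^{- \frac{9 \sqrt{2} \left|{\omega - 12}\right|}{2}} \sin{\left(\frac{9 \sqrt{2} \left|{\omega - 12}\right|}{2} + \frac{\pi}{4} \right)}}{729}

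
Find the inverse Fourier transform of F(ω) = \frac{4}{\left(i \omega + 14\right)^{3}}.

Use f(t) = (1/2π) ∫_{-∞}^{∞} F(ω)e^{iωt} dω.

f(t) = 2 t^{2} e^{- 14 t} u\left(t\right)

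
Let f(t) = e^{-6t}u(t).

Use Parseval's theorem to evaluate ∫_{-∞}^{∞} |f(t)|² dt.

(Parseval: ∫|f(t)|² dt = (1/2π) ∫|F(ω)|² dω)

∫|f(t)|² dt = \frac{1}{12}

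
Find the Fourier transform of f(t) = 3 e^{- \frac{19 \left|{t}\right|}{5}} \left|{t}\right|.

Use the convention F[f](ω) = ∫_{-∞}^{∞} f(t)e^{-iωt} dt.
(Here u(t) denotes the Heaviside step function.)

F(ω) = \frac{150 \left(361 - 25 \omega^{2}\right)}{\left(25 \omega^{2} + 361\right)^{2}}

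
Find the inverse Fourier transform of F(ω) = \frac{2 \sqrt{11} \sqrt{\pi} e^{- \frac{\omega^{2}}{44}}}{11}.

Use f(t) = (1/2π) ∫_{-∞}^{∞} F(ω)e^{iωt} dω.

f(t) = 2 e^{- 11 t^{2}}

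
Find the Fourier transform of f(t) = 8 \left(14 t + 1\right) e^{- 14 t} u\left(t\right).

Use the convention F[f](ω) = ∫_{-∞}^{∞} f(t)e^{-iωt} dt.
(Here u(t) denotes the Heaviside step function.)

F(ω) = \frac{8 \left(- i \omega - 28\right)}{\omega^{2} - 28 i \omega - 196}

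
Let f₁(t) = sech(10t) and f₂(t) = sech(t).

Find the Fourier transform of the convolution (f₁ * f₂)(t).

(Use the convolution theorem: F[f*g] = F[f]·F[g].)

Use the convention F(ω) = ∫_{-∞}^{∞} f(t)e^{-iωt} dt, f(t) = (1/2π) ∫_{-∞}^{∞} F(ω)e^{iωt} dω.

F[f₁*f₂](ω) = \frac{\pi^{2}}{10 \cosh{\left(\frac{\pi \omega}{20} \right)} \cosh{\left(\frac{\pi \omega}{2} \right)}}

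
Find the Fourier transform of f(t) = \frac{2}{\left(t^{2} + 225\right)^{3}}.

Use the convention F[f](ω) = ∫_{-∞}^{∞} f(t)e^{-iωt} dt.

F(ω) = \frac{\pi \left(75 \omega^{2} + 15 \left|{\omega}\right| + 1\right) e^{- 15 \left|{\omega}\right|}}{1012500}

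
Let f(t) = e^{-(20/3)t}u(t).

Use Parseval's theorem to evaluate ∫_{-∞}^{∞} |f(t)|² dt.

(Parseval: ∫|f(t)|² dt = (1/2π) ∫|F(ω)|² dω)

∫|f(t)|² dt = \frac{3}{40}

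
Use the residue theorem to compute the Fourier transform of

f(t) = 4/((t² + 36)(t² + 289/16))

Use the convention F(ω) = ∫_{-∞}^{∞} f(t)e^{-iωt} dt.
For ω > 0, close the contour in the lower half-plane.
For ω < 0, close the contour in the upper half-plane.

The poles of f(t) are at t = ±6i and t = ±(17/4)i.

Let g(z) = f(z)e^{-iωz}; for large |z| the factor e^{-iωz} decays in the lower half-plane when ω > 0 and in the upper half-plane when ω < 0.

Case ω > 0 (lower half-plane, clockwise contour ⇒ F(ω) = -2πi·ΣRes):
  Res_{z = - 6 i} g(z) = - \frac{16 i e^{- 6 \omega}}{861}
  Res_{z = - \frac{17 i}{4}} g(z) = \frac{128 i e^{- \frac{17 \omega}{4}}}{4879}
  F(ω) = -2πi·ΣRes = - \frac{32 \pi e^{- 6 \omega}}{861} + \frac{256 \pi e^{- \frac{17 \omega}{4}}}{4879}

Case ω < 0 (upper half-plane, counterclockwise contour ⇒ F(ω) = +2πi·ΣRes):
  Res_{z = 6 i} g(z) = \frac{16 i e^{6 \omega}}{861}
  Res_{z = \frac{17 i}{4}} g(z) = - \frac{128 i e^{\frac{17 \omega}{4}}}{4879}
  F(ω) = 2πi·ΣRes = \frac{32 \pi \left(24 e^{\frac{17 \omega}{4}} - 17 e^{6 \omega}\right)}{14637}

Both cases combine into a single formula in |ω|:

F(ω) = - \frac{32 \pi e^{- 6 \left|{\omega}\right|}}{861} + \frac{256 \pi e^{- \frac{17 \left|{\omega}\right|}{4}}}{4879}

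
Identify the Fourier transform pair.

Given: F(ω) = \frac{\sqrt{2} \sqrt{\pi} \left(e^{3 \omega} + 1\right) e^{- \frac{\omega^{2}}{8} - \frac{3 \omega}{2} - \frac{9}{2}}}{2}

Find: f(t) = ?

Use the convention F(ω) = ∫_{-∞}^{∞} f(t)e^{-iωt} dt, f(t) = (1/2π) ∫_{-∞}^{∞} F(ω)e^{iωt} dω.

f(t) = 2 e^{- 2 t^{2}} \cos{\left(6 t \right)}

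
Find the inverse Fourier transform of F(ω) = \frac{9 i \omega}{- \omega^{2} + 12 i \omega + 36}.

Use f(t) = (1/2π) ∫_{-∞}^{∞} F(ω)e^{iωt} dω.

f(t) = 9 \left(1 - 6 t\right) e^{- 6 t} u\left(t\right)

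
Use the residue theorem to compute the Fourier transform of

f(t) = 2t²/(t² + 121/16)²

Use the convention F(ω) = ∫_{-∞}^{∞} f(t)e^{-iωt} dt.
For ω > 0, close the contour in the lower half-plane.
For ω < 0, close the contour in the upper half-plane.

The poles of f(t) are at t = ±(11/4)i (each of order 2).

Let g(z) = f(z)e^{-iωz}; for large |z| the factor e^{-iωz} decays in the lower half-plane when ω > 0 and in the upper half-plane when ω < 0.

Case ω > 0 (lower half-plane, clockwise contour ⇒ F(ω) = -2πi·ΣRes):
  Res_{z = - \frac{11 i}{4}} g(z) = \frac{i \left(4 - 11 \omega\right) e^{- \frac{11 \omega}{4}}}{22} (pole of order 2)
  F(ω) = -2πi·ΣRes = \frac{\pi \left(4 - 11 \omega\right) e^{- \frac{11 \omega}{4}}}{11}

Case ω < 0 (upper half-plane, counterclockwise contour ⇒ F(ω) = +2πi·ΣRes):
  Res_{z = \frac{11 i}{4}} g(z) = \frac{i \left(- 11 \omega - 4\right) e^{\frac{11 \omega}{4}}}{22} (pole of order 2)
  F(ω) = 2πi·ΣRes = \frac{\pi \left(11 \omega + 4\right) e^{\frac{11 \omega}{4}}}{11}

Both cases combine into a single formula in |ω|:

F(ω) = \frac{\pi \left(4 - 11 \left|{\omega}\right|\right) e^{- \frac{11 \left|{\omega}\right|}{4}}}{11}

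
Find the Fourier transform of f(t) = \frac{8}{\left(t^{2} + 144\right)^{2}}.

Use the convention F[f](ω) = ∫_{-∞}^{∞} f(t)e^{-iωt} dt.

F(ω) = \frac{\pi \left(12 \left|{\omega}\right| + 1\right) e^{- 12 \left|{\omega}\right|}}{432}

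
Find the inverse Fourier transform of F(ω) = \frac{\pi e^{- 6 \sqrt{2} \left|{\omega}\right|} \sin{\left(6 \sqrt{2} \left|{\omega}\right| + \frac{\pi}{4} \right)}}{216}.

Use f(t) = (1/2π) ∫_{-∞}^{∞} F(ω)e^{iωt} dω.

f(t) = \frac{8}{t^{4} + 20736}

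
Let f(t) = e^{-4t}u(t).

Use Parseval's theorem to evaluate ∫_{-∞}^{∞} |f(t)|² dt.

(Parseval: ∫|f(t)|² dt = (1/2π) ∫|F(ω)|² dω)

∫|f(t)|² dt = \frac{1}{8}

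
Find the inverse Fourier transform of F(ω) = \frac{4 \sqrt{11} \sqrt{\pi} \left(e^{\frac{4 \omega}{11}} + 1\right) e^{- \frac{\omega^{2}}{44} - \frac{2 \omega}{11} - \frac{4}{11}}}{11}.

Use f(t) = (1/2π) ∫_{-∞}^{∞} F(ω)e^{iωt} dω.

f(t) = 8 e^{- 11 t^{2}} \cos{\left(4 t \right)}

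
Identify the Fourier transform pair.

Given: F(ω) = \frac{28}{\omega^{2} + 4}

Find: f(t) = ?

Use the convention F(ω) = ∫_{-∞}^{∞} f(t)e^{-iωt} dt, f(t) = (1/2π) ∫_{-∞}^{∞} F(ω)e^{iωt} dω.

f(t) = 7 e^{- 2 \left|{t}\right|}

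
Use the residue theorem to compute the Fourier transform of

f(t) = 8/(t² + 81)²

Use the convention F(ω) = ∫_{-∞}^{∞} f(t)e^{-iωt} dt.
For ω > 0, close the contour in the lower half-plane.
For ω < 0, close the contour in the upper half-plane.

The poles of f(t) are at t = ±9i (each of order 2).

Let g(z) = f(z)e^{-iωz}; for large |z| the factor e^{-iωz} decays in the lower half-plane when ω > 0 and in the upper half-plane when ω < 0.

Case ω > 0 (lower half-plane, clockwise contour ⇒ F(ω) = -2πi·ΣRes):
  Res_{z = - 9 i} g(z) = \frac{2 i \left(9 \omega + 1\right) e^{- 9 \omega}}{729} (pole of order 2)
  F(ω) = -2πi·ΣRes = \frac{4 \pi \left(9 \omega + 1\right) e^{- 9 \omega}}{729}

Case ω < 0 (upper half-plane, counterclockwise contour ⇒ F(ω) = +2πi·ΣRes):
  Res_{z = 9 i} g(z) = \frac{2 i \left(9 \omega - 1\right) e^{9 \omega}}{729} (pole of order 2)
  F(ω) = 2πi·ΣRes = \frac{4 \pi \left(1 - 9 \omega\right) e^{9 \omega}}{729}

Both cases combine into a single formula in |ω|:

F(ω) = \frac{4 \pi \left(9 \left|{\omega}\right| + 1\right) e^{- 9 \left|{\omega}\right|}}{729}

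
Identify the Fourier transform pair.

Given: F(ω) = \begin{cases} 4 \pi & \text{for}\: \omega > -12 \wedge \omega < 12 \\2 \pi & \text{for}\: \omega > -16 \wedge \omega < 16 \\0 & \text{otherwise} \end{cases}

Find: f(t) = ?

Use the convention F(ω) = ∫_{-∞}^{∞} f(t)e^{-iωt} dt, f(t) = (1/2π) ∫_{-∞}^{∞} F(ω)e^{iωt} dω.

f(t) = \frac{4 \sin{\left(14 t \right)} \cos{\left(2 t \right)}}{t}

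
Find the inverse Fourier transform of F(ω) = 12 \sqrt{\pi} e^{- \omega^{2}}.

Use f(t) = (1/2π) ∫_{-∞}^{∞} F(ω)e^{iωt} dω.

f(t) = 6 e^{- \frac{t^{2}}{4}}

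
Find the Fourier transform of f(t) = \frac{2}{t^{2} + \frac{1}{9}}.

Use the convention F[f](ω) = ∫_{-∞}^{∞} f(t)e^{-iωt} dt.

F(ω) = 6 \pi e^{- \frac{\left|{\omega}\right|}{3}}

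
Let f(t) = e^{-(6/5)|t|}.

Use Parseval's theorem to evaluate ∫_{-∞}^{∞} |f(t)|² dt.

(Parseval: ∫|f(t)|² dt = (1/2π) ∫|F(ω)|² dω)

∫|f(t)|² dt = \frac{5}{6}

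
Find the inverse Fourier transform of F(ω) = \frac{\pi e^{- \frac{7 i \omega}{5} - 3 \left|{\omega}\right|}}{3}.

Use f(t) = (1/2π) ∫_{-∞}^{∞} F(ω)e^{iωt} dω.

f(t) = \frac{1}{\left(t - \frac{7}{5}\right)^{2} + 9}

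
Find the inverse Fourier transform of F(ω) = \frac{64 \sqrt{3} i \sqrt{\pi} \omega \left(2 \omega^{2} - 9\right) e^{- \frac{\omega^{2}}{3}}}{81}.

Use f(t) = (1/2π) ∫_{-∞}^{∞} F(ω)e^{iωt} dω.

f(t) = 8 t^{3} e^{- \frac{3 t^{2}}{4}}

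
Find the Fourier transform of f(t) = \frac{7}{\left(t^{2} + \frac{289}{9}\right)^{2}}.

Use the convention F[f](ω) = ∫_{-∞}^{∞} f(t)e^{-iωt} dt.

F(ω) = \frac{63 \pi \left(17 \left|{\omega}\right| + 3\right) e^{- \frac{17 \left|{\omega}\right|}{3}}}{9826}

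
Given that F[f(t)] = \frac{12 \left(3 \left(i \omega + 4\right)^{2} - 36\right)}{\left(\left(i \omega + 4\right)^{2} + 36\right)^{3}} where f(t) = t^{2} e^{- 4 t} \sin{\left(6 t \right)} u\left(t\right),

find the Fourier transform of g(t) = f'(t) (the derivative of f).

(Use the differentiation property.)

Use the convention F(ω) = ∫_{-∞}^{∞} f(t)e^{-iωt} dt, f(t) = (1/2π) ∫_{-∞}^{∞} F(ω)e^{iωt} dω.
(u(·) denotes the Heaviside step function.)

F[g](ω) = \frac{36 i \omega \left(\left(i \omega + 4\right)^{2} - 12\right)}{\left(\left(i \omega + 4\right)^{2} + 36\right)^{3}}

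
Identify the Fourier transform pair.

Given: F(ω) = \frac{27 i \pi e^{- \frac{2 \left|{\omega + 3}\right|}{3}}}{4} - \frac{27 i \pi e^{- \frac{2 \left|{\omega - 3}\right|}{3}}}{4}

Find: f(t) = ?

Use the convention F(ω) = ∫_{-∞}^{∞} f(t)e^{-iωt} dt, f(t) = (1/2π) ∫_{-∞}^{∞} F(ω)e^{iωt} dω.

f(t) = \frac{9 \sin{\left(3 t \right)}}{t^{2} + \frac{4}{9}}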